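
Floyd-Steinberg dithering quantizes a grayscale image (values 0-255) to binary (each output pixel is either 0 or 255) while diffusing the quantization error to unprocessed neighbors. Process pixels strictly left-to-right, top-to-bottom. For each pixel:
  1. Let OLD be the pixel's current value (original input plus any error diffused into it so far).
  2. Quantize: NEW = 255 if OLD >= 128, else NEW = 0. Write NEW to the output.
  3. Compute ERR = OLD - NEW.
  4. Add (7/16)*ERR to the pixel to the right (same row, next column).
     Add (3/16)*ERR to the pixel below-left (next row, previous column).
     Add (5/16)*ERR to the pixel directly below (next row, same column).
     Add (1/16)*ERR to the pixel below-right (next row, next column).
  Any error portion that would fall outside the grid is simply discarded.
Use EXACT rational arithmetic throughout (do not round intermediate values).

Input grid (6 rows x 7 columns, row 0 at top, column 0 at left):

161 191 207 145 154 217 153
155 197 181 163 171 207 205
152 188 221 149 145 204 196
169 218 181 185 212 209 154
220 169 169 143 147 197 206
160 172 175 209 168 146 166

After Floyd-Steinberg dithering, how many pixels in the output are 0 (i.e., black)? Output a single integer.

Answer: 12

Derivation:
(0,0): OLD=161 → NEW=255, ERR=-94
(0,1): OLD=1199/8 → NEW=255, ERR=-841/8
(0,2): OLD=20609/128 → NEW=255, ERR=-12031/128
(0,3): OLD=212743/2048 → NEW=0, ERR=212743/2048
(0,4): OLD=6535473/32768 → NEW=255, ERR=-1820367/32768
(0,5): OLD=101027927/524288 → NEW=255, ERR=-32665513/524288
(0,6): OLD=1054798433/8388608 → NEW=0, ERR=1054798433/8388608
(1,0): OLD=13557/128 → NEW=0, ERR=13557/128
(1,1): OLD=191475/1024 → NEW=255, ERR=-69645/1024
(1,2): OLD=4416431/32768 → NEW=255, ERR=-3939409/32768
(1,3): OLD=16590371/131072 → NEW=0, ERR=16590371/131072
(1,4): OLD=1709818665/8388608 → NEW=255, ERR=-429276375/8388608
(1,5): OLD=12431637689/67108864 → NEW=255, ERR=-4681122631/67108864
(1,6): OLD=225359967159/1073741824 → NEW=255, ERR=-48444197961/1073741824
(2,0): OLD=2823713/16384 → NEW=255, ERR=-1354207/16384
(2,1): OLD=60116411/524288 → NEW=0, ERR=60116411/524288
(2,2): OLD=2122970737/8388608 → NEW=255, ERR=-16124303/8388608
(2,3): OLD=11449086121/67108864 → NEW=255, ERR=-5663674199/67108864
(2,4): OLD=46663346073/536870912 → NEW=0, ERR=46663346073/536870912
(2,5): OLD=3583210378195/17179869184 → NEW=255, ERR=-797656263725/17179869184
(2,6): OLD=43218572684533/274877906944 → NEW=255, ERR=-26875293586187/274877906944
(3,0): OLD=1381350865/8388608 → NEW=255, ERR=-757744175/8388608
(3,1): OLD=14011420733/67108864 → NEW=255, ERR=-3101339587/67108864
(3,2): OLD=81348399463/536870912 → NEW=255, ERR=-55553683097/536870912
(3,3): OLD=278168308177/2147483648 → NEW=255, ERR=-269440022063/2147483648
(3,4): OLD=46808741022161/274877906944 → NEW=255, ERR=-23285125248559/274877906944
(3,5): OLD=317824547706819/2199023255552 → NEW=255, ERR=-242926382458941/2199023255552
(3,6): OLD=2540796879263261/35184372088832 → NEW=0, ERR=2540796879263261/35184372088832
(4,0): OLD=196609415519/1073741824 → NEW=255, ERR=-77194749601/1073741824
(4,1): OLD=1684614124947/17179869184 → NEW=0, ERR=1684614124947/17179869184
(4,2): OLD=42097572388861/274877906944 → NEW=255, ERR=-27996293881859/274877906944
(4,3): OLD=81103059151599/2199023255552 → NEW=0, ERR=81103059151599/2199023255552
(4,4): OLD=1901866685603901/17592186044416 → NEW=0, ERR=1901866685603901/17592186044416
(4,5): OLD=122735058431712029/562949953421312 → NEW=255, ERR=-20817179690722531/562949953421312
(4,6): OLD=1850837385073158619/9007199254740992 → NEW=255, ERR=-445998424885794341/9007199254740992
(5,0): OLD=42858727517801/274877906944 → NEW=255, ERR=-27235138752919/274877906944
(5,1): OLD=298418210545891/2199023255552 → NEW=255, ERR=-262332719619869/2199023255552
(5,2): OLD=1830012054190085/17592186044416 → NEW=0, ERR=1830012054190085/17592186044416
(5,3): OLD=39398157063147193/140737488355328 → NEW=255, ERR=3510097532538553/140737488355328
(5,4): OLD=1874101719474832051/9007199254740992 → NEW=255, ERR=-422734090484120909/9007199254740992
(5,5): OLD=8026032459400061379/72057594037927936 → NEW=0, ERR=8026032459400061379/72057594037927936
(5,6): OLD=227062660984692770061/1152921504606846976 → NEW=255, ERR=-66932322690053208819/1152921504606846976
Output grid:
  Row 0: ###.##.  (2 black, running=2)
  Row 1: .##.###  (2 black, running=4)
  Row 2: #.##.##  (2 black, running=6)
  Row 3: ######.  (1 black, running=7)
  Row 4: #.#..##  (3 black, running=10)
  Row 5: ##.##.#  (2 black, running=12)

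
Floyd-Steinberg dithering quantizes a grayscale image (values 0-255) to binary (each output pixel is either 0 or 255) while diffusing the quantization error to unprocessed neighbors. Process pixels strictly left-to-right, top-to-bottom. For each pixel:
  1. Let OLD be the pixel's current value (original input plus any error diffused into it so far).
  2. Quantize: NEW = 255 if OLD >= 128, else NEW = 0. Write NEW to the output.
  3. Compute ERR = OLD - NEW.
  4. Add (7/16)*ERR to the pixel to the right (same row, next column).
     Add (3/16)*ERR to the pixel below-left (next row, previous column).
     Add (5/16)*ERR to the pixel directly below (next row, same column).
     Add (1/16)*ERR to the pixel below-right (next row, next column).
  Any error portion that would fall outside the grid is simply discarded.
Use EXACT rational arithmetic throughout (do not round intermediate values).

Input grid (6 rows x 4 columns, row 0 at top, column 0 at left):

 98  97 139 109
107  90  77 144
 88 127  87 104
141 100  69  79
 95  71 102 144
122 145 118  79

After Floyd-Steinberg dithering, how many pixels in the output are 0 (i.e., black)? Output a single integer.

(0,0): OLD=98 → NEW=0, ERR=98
(0,1): OLD=1119/8 → NEW=255, ERR=-921/8
(0,2): OLD=11345/128 → NEW=0, ERR=11345/128
(0,3): OLD=302647/2048 → NEW=255, ERR=-219593/2048
(1,0): OLD=14853/128 → NEW=0, ERR=14853/128
(1,1): OLD=130595/1024 → NEW=0, ERR=130595/1024
(1,2): OLD=4364511/32768 → NEW=255, ERR=-3991329/32768
(1,3): OLD=32895049/524288 → NEW=0, ERR=32895049/524288
(2,0): OLD=2427697/16384 → NEW=255, ERR=-1750223/16384
(2,1): OLD=54805035/524288 → NEW=0, ERR=54805035/524288
(2,2): OLD=119960951/1048576 → NEW=0, ERR=119960951/1048576
(2,3): OLD=2785785083/16777216 → NEW=255, ERR=-1492404997/16777216
(3,0): OLD=1067173153/8388608 → NEW=0, ERR=1067173153/8388608
(3,1): OLD=27259336319/134217728 → NEW=255, ERR=-6966184321/134217728
(3,2): OLD=154400459137/2147483648 → NEW=0, ERR=154400459137/2147483648
(3,3): OLD=3085763374599/34359738368 → NEW=0, ERR=3085763374599/34359738368
(4,0): OLD=268486245837/2147483648 → NEW=0, ERR=268486245837/2147483648
(4,1): OLD=2249024051943/17179869184 → NEW=255, ERR=-2131842589977/17179869184
(4,2): OLD=46055280425479/549755813888 → NEW=0, ERR=46055280425479/549755813888
(4,3): OLD=1875411945683297/8796093022208 → NEW=255, ERR=-367591774979743/8796093022208
(5,0): OLD=37879026710717/274877906944 → NEW=255, ERR=-32214839560003/274877906944
(5,1): OLD=690229240194507/8796093022208 → NEW=0, ERR=690229240194507/8796093022208
(5,2): OLD=716524125322535/4398046511104 → NEW=255, ERR=-404977735008985/4398046511104
(5,3): OLD=4347498901854071/140737488355328 → NEW=0, ERR=4347498901854071/140737488355328
Output grid:
  Row 0: .#.#  (2 black, running=2)
  Row 1: ..#.  (3 black, running=5)
  Row 2: #..#  (2 black, running=7)
  Row 3: .#..  (3 black, running=10)
  Row 4: .#.#  (2 black, running=12)
  Row 5: #.#.  (2 black, running=14)

Answer: 14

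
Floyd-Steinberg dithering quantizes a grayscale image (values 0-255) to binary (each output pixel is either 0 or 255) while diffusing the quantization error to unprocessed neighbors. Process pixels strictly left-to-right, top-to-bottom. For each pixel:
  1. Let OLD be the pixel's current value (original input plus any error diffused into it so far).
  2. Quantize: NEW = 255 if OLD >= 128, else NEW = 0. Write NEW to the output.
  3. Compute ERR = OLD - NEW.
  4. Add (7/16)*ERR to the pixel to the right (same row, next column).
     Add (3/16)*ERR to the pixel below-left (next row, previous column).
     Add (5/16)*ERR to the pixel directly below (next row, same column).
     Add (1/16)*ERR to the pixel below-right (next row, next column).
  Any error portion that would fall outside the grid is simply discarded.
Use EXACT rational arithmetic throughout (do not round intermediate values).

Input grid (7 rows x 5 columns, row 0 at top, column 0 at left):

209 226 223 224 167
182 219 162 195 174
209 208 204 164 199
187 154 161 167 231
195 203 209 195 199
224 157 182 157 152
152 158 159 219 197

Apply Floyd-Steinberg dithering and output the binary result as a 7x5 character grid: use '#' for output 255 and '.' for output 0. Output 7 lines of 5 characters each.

(0,0): OLD=209 → NEW=255, ERR=-46
(0,1): OLD=1647/8 → NEW=255, ERR=-393/8
(0,2): OLD=25793/128 → NEW=255, ERR=-6847/128
(0,3): OLD=410823/2048 → NEW=255, ERR=-111417/2048
(0,4): OLD=4692337/32768 → NEW=255, ERR=-3663503/32768
(1,0): OLD=20277/128 → NEW=255, ERR=-12363/128
(1,1): OLD=152051/1024 → NEW=255, ERR=-109069/1024
(1,2): OLD=2798831/32768 → NEW=0, ERR=2798831/32768
(1,3): OLD=25042819/131072 → NEW=255, ERR=-8380541/131072
(1,4): OLD=225839913/2097152 → NEW=0, ERR=225839913/2097152
(2,0): OLD=2602529/16384 → NEW=255, ERR=-1575391/16384
(2,1): OLD=74776955/524288 → NEW=255, ERR=-58916485/524288
(2,2): OLD=1366357297/8388608 → NEW=255, ERR=-772737743/8388608
(2,3): OLD=17347349763/134217728 → NEW=255, ERR=-16878170877/134217728
(2,4): OLD=372889147989/2147483648 → NEW=255, ERR=-174719182251/2147483648
(3,0): OLD=1139857681/8388608 → NEW=255, ERR=-999237359/8388608
(3,1): OLD=2918368189/67108864 → NEW=0, ERR=2918368189/67108864
(3,2): OLD=259065869743/2147483648 → NEW=0, ERR=259065869743/2147483648
(3,3): OLD=684913164567/4294967296 → NEW=255, ERR=-410303495913/4294967296
(3,4): OLD=10714781364051/68719476736 → NEW=255, ERR=-6808685203629/68719476736
(4,0): OLD=178165265887/1073741824 → NEW=255, ERR=-95638899233/1073741824
(4,1): OLD=6624414055007/34359738368 → NEW=255, ERR=-2137319228833/34359738368
(4,2): OLD=112309920691057/549755813888 → NEW=255, ERR=-27877811850383/549755813888
(4,3): OLD=1160411636760671/8796093022208 → NEW=255, ERR=-1082592083902369/8796093022208
(4,4): OLD=15230755505441305/140737488355328 → NEW=0, ERR=15230755505441305/140737488355328
(5,0): OLD=101431120747133/549755813888 → NEW=255, ERR=-38756611794307/549755813888
(5,1): OLD=403052115830711/4398046511104 → NEW=0, ERR=403052115830711/4398046511104
(5,2): OLD=25231797579980655/140737488355328 → NEW=255, ERR=-10656261950627985/140737488355328
(5,3): OLD=57721729266156097/562949953421312 → NEW=0, ERR=57721729266156097/562949953421312
(5,4): OLD=2008475608322797947/9007199254740992 → NEW=255, ERR=-288360201636155013/9007199254740992
(6,0): OLD=10354940990724781/70368744177664 → NEW=255, ERR=-7589088774579539/70368744177664
(6,1): OLD=272134987779842851/2251799813685248 → NEW=0, ERR=272134987779842851/2251799813685248
(6,2): OLD=7680046118923129265/36028797018963968 → NEW=255, ERR=-1507297120912682575/36028797018963968
(6,3): OLD=127976452794236292571/576460752303423488 → NEW=255, ERR=-19021039043136696869/576460752303423488
(6,4): OLD=1650688804203408195261/9223372036854775808 → NEW=255, ERR=-701271065194559635779/9223372036854775808
Row 0: #####
Row 1: ##.#.
Row 2: #####
Row 3: #..##
Row 4: ####.
Row 5: #.#.#
Row 6: #.###

Answer: #####
##.#.
#####
#..##
####.
#.#.#
#.###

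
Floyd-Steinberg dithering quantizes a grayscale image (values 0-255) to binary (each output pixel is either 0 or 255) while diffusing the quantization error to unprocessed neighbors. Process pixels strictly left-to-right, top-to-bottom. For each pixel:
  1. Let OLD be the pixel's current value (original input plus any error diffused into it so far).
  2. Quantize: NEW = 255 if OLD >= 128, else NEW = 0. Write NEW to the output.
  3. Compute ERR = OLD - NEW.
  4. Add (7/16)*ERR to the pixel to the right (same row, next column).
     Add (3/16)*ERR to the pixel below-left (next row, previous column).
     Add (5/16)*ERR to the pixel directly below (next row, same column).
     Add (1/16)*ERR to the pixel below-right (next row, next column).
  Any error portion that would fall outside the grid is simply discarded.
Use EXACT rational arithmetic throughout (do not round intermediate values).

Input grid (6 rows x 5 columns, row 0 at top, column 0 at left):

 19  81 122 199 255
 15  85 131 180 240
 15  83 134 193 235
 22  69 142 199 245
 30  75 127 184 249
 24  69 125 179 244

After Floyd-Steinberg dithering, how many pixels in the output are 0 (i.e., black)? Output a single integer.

Answer: 14

Derivation:
(0,0): OLD=19 → NEW=0, ERR=19
(0,1): OLD=1429/16 → NEW=0, ERR=1429/16
(0,2): OLD=41235/256 → NEW=255, ERR=-24045/256
(0,3): OLD=646789/4096 → NEW=255, ERR=-397691/4096
(0,4): OLD=13927843/65536 → NEW=255, ERR=-2783837/65536
(1,0): OLD=9647/256 → NEW=0, ERR=9647/256
(1,1): OLD=231369/2048 → NEW=0, ERR=231369/2048
(1,2): OLD=9073533/65536 → NEW=255, ERR=-7638147/65536
(1,3): OLD=22238585/262144 → NEW=0, ERR=22238585/262144
(1,4): OLD=1081174091/4194304 → NEW=255, ERR=11626571/4194304
(2,0): OLD=1571507/32768 → NEW=0, ERR=1571507/32768
(2,1): OLD=125607137/1048576 → NEW=0, ERR=125607137/1048576
(2,2): OLD=2901669091/16777216 → NEW=255, ERR=-1376520989/16777216
(2,3): OLD=47472896505/268435456 → NEW=255, ERR=-20978144775/268435456
(2,4): OLD=888963114895/4294967296 → NEW=255, ERR=-206253545585/4294967296
(3,0): OLD=997361283/16777216 → NEW=0, ERR=997361283/16777216
(3,1): OLD=16113597511/134217728 → NEW=0, ERR=16113597511/134217728
(3,2): OLD=694575034813/4294967296 → NEW=255, ERR=-400641625667/4294967296
(3,3): OLD=1027660362357/8589934592 → NEW=0, ERR=1027660362357/8589934592
(3,4): OLD=38132330048489/137438953472 → NEW=255, ERR=3085396913129/137438953472
(4,0): OLD=152659753293/2147483648 → NEW=0, ERR=152659753293/2147483648
(4,1): OLD=8922772514509/68719476736 → NEW=255, ERR=-8600694053171/68719476736
(4,2): OLD=80295798924195/1099511627776 → NEW=0, ERR=80295798924195/1099511627776
(4,3): OLD=4428220726294733/17592186044416 → NEW=255, ERR=-57786715031347/17592186044416
(4,4): OLD=73762064642243611/281474976710656 → NEW=255, ERR=1985945581026331/281474976710656
(5,0): OLD=25011757433991/1099511627776 → NEW=0, ERR=25011757433991/1099511627776
(5,1): OLD=509968402653781/8796093022208 → NEW=0, ERR=509968402653781/8796093022208
(5,2): OLD=46372455817214717/281474976710656 → NEW=255, ERR=-25403663244002563/281474976710656
(5,3): OLD=162552328664116499/1125899906842624 → NEW=255, ERR=-124552147580752621/1125899906842624
(5,4): OLD=3559668765106856161/18014398509481984 → NEW=255, ERR=-1034002854811049759/18014398509481984
Output grid:
  Row 0: ..###  (2 black, running=2)
  Row 1: ..#.#  (3 black, running=5)
  Row 2: ..###  (2 black, running=7)
  Row 3: ..#.#  (3 black, running=10)
  Row 4: .#.##  (2 black, running=12)
  Row 5: ..###  (2 black, running=14)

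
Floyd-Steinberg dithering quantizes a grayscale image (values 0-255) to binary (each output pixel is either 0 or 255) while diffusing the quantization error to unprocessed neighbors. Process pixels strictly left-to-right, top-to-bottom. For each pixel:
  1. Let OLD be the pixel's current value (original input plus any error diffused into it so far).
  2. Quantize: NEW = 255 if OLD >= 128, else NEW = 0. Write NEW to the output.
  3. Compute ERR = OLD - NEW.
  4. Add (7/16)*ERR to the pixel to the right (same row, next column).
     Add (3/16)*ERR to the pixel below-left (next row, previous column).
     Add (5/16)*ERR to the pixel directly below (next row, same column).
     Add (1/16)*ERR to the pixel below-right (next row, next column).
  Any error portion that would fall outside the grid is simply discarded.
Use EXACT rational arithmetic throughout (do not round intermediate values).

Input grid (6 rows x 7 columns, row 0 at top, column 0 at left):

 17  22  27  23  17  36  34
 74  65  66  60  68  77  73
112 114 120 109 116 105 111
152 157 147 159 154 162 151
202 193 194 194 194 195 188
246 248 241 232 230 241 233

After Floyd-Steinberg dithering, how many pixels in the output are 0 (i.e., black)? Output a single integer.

(0,0): OLD=17 → NEW=0, ERR=17
(0,1): OLD=471/16 → NEW=0, ERR=471/16
(0,2): OLD=10209/256 → NEW=0, ERR=10209/256
(0,3): OLD=165671/4096 → NEW=0, ERR=165671/4096
(0,4): OLD=2273809/65536 → NEW=0, ERR=2273809/65536
(0,5): OLD=53665399/1048576 → NEW=0, ERR=53665399/1048576
(0,6): OLD=946083137/16777216 → NEW=0, ERR=946083137/16777216
(1,0): OLD=21717/256 → NEW=0, ERR=21717/256
(1,1): OLD=245459/2048 → NEW=0, ERR=245459/2048
(1,2): OLD=9196111/65536 → NEW=255, ERR=-7515569/65536
(1,3): OLD=8248547/262144 → NEW=0, ERR=8248547/262144
(1,4): OLD=1757122697/16777216 → NEW=0, ERR=1757122697/16777216
(1,5): OLD=20341482713/134217728 → NEW=255, ERR=-13884037927/134217728
(1,6): OLD=104290537367/2147483648 → NEW=0, ERR=104290537367/2147483648
(2,0): OLD=5275073/32768 → NEW=255, ERR=-3080767/32768
(2,1): OLD=98693211/1048576 → NEW=0, ERR=98693211/1048576
(2,2): OLD=2327530449/16777216 → NEW=255, ERR=-1950659631/16777216
(2,3): OLD=10795882377/134217728 → NEW=0, ERR=10795882377/134217728
(2,4): OLD=178767664985/1073741824 → NEW=255, ERR=-95036500135/1073741824
(2,5): OLD=1704321809907/34359738368 → NEW=0, ERR=1704321809907/34359738368
(2,6): OLD=77742077290965/549755813888 → NEW=255, ERR=-62445655250475/549755813888
(3,0): OLD=2353293745/16777216 → NEW=255, ERR=-1924896335/16777216
(3,1): OLD=14568108765/134217728 → NEW=0, ERR=14568108765/134217728
(3,2): OLD=192325425255/1073741824 → NEW=255, ERR=-81478739865/1073741824
(3,3): OLD=545782899873/4294967296 → NEW=0, ERR=545782899873/4294967296
(3,4): OLD=107897109028273/549755813888 → NEW=255, ERR=-32290623513167/549755813888
(3,5): OLD=549641397988771/4398046511104 → NEW=0, ERR=549641397988771/4398046511104
(3,6): OLD=12193497138397757/70368744177664 → NEW=255, ERR=-5750532626906563/70368744177664
(4,0): OLD=400500169791/2147483648 → NEW=255, ERR=-147108160449/2147483648
(4,1): OLD=6031861913011/34359738368 → NEW=255, ERR=-2729871370829/34359738368
(4,2): OLD=91335155360861/549755813888 → NEW=255, ERR=-48852577180579/549755813888
(4,3): OLD=787593038306319/4398046511104 → NEW=255, ERR=-333908822025201/4398046511104
(4,4): OLD=6115177779599997/35184372088832 → NEW=255, ERR=-2856837103052163/35184372088832
(4,5): OLD=202141276540278013/1125899906842624 → NEW=255, ERR=-84963199704591107/1125899906842624
(4,6): OLD=2472630109583075579/18014398509481984 → NEW=255, ERR=-2121041510334830341/18014398509481984
(5,0): OLD=115281663268041/549755813888 → NEW=255, ERR=-24906069273399/549755813888
(5,1): OLD=802240727155395/4398046511104 → NEW=255, ERR=-319261133176125/4398046511104
(5,2): OLD=5709393162909637/35184372088832 → NEW=255, ERR=-3262621719742523/35184372088832
(5,3): OLD=41356304012912569/281474976710656 → NEW=255, ERR=-30419815048304711/281474976710656
(5,4): OLD=2494092641787753555/18014398509481984 → NEW=255, ERR=-2099578978130152365/18014398509481984
(5,5): OLD=20071793350758488355/144115188075855872 → NEW=255, ERR=-16677579608584759005/144115188075855872
(5,6): OLD=324801413911116502445/2305843009213693952 → NEW=255, ERR=-263188553438375455315/2305843009213693952
Output grid:
  Row 0: .......  (7 black, running=7)
  Row 1: ..#..#.  (5 black, running=12)
  Row 2: #.#.#.#  (3 black, running=15)
  Row 3: #.#.#.#  (3 black, running=18)
  Row 4: #######  (0 black, running=18)
  Row 5: #######  (0 black, running=18)

Answer: 18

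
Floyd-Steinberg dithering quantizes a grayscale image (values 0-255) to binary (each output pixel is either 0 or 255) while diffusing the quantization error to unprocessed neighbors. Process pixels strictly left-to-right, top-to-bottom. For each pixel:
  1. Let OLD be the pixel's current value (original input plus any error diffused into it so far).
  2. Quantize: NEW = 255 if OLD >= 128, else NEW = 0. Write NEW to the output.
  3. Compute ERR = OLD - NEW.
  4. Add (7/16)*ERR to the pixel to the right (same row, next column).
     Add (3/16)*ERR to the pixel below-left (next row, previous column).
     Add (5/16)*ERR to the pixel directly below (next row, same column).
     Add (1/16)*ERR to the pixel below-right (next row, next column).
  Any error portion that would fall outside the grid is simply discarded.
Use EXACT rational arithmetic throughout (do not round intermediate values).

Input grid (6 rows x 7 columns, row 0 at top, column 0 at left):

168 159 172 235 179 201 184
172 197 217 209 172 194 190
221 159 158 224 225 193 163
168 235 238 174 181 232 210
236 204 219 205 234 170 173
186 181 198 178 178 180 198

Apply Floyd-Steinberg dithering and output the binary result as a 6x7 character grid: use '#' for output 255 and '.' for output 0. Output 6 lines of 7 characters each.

Answer: #.#####
####.#.
#.#####
###.##.
#####.#
#.#.###

Derivation:
(0,0): OLD=168 → NEW=255, ERR=-87
(0,1): OLD=1935/16 → NEW=0, ERR=1935/16
(0,2): OLD=57577/256 → NEW=255, ERR=-7703/256
(0,3): OLD=908639/4096 → NEW=255, ERR=-135841/4096
(0,4): OLD=10780057/65536 → NEW=255, ERR=-5931623/65536
(0,5): OLD=169242415/1048576 → NEW=255, ERR=-98144465/1048576
(0,6): OLD=2399996489/16777216 → NEW=255, ERR=-1878193591/16777216
(1,0): OLD=42877/256 → NEW=255, ERR=-22403/256
(1,1): OLD=379755/2048 → NEW=255, ERR=-142485/2048
(1,2): OLD=11698119/65536 → NEW=255, ERR=-5013561/65536
(1,3): OLD=38355835/262144 → NEW=255, ERR=-28490885/262144
(1,4): OLD=1284197841/16777216 → NEW=0, ERR=1284197841/16777216
(1,5): OLD=23030614945/134217728 → NEW=255, ERR=-11194905695/134217728
(1,6): OLD=241967318095/2147483648 → NEW=0, ERR=241967318095/2147483648
(2,0): OLD=5918153/32768 → NEW=255, ERR=-2437687/32768
(2,1): OLD=89022515/1048576 → NEW=0, ERR=89022515/1048576
(2,2): OLD=2458029913/16777216 → NEW=255, ERR=-1820160167/16777216
(2,3): OLD=20420229841/134217728 → NEW=255, ERR=-13805290799/134217728
(2,4): OLD=194871324321/1073741824 → NEW=255, ERR=-78932840799/1073741824
(2,5): OLD=5521056556171/34359738368 → NEW=255, ERR=-3240676727669/34359738368
(2,6): OLD=83416950159741/549755813888 → NEW=255, ERR=-56770782381699/549755813888
(3,0): OLD=2695609913/16777216 → NEW=255, ERR=-1582580167/16777216
(3,1): OLD=26208747973/134217728 → NEW=255, ERR=-8016772667/134217728
(3,2): OLD=176078151199/1073741824 → NEW=255, ERR=-97726013921/1073741824
(3,3): OLD=349928683881/4294967296 → NEW=0, ERR=349928683881/4294967296
(3,4): OLD=93216369455673/549755813888 → NEW=255, ERR=-46971363085767/549755813888
(3,5): OLD=620956969852091/4398046511104 → NEW=255, ERR=-500544890479429/4398046511104
(3,6): OLD=8587984127543845/70368744177664 → NEW=0, ERR=8587984127543845/70368744177664
(4,0): OLD=419452616247/2147483648 → NEW=255, ERR=-128155713993/2147483648
(4,1): OLD=4682028470859/34359738368 → NEW=255, ERR=-4079704812981/34359738368
(4,2): OLD=82548421933637/549755813888 → NEW=255, ERR=-57639310607803/549755813888
(4,3): OLD=716364222298503/4398046511104 → NEW=255, ERR=-405137638033017/4398046511104
(4,4): OLD=5304080224383717/35184372088832 → NEW=255, ERR=-3667934658268443/35184372088832
(4,5): OLD=119759925616786917/1125899906842624 → NEW=0, ERR=119759925616786917/1125899906842624
(4,6): OLD=4513709659698665427/18014398509481984 → NEW=255, ERR=-79961960219240493/18014398509481984
(5,0): OLD=79763009824785/549755813888 → NEW=255, ERR=-60424722716655/549755813888
(5,1): OLD=318508799179483/4398046511104 → NEW=0, ERR=318508799179483/4398046511104
(5,2): OLD=6059692693480557/35184372088832 → NEW=255, ERR=-2912322189171603/35184372088832
(5,3): OLD=24460305504883457/281474976710656 → NEW=0, ERR=24460305504883457/281474976710656
(5,4): OLD=3560146485015487467/18014398509481984 → NEW=255, ERR=-1033525134902418453/18014398509481984
(5,5): OLD=26054858693321486907/144115188075855872 → NEW=255, ERR=-10694514266021760453/144115188075855872
(5,6): OLD=393826108032338184981/2305843009213693952 → NEW=255, ERR=-194163859317153772779/2305843009213693952
Row 0: #.#####
Row 1: ####.#.
Row 2: #.#####
Row 3: ###.##.
Row 4: #####.#
Row 5: #.#.###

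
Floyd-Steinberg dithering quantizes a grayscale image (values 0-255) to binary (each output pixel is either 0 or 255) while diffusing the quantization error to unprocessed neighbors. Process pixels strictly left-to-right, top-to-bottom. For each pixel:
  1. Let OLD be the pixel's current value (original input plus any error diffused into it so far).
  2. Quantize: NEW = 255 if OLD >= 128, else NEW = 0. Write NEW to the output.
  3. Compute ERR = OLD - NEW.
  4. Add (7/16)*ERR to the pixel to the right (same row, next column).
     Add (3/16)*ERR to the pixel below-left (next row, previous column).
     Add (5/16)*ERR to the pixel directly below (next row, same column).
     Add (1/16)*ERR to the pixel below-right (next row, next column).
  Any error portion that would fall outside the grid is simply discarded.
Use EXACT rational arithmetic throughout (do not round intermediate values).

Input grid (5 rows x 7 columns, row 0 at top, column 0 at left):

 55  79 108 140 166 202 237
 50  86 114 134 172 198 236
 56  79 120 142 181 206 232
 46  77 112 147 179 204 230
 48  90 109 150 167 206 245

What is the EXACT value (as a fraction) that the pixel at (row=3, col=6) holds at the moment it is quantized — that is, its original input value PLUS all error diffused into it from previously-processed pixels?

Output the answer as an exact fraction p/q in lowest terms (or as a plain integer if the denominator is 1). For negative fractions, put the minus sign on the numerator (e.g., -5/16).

Answer: 11130402074122587/70368744177664

Derivation:
(0,0): OLD=55 → NEW=0, ERR=55
(0,1): OLD=1649/16 → NEW=0, ERR=1649/16
(0,2): OLD=39191/256 → NEW=255, ERR=-26089/256
(0,3): OLD=390817/4096 → NEW=0, ERR=390817/4096
(0,4): OLD=13614695/65536 → NEW=255, ERR=-3096985/65536
(0,5): OLD=190133457/1048576 → NEW=255, ERR=-77253423/1048576
(0,6): OLD=3435426231/16777216 → NEW=255, ERR=-842763849/16777216
(1,0): OLD=22147/256 → NEW=0, ERR=22147/256
(1,1): OLD=287509/2048 → NEW=255, ERR=-234731/2048
(1,2): OLD=3692345/65536 → NEW=0, ERR=3692345/65536
(1,3): OLD=45412805/262144 → NEW=255, ERR=-21433915/262144
(1,4): OLD=1906061615/16777216 → NEW=0, ERR=1906061615/16777216
(1,5): OLD=28495629023/134217728 → NEW=255, ERR=-5729891617/134217728
(1,6): OLD=423097907505/2147483648 → NEW=255, ERR=-124510422735/2147483648
(2,0): OLD=2016695/32768 → NEW=0, ERR=2016695/32768
(2,1): OLD=90260941/1048576 → NEW=0, ERR=90260941/1048576
(2,2): OLD=2563090855/16777216 → NEW=255, ERR=-1715099225/16777216
(2,3): OLD=12958356271/134217728 → NEW=0, ERR=12958356271/134217728
(2,4): OLD=263740829727/1073741824 → NEW=255, ERR=-10063335393/1073741824
(2,5): OLD=6349272697461/34359738368 → NEW=255, ERR=-2412460586379/34359738368
(2,6): OLD=99228438644611/549755813888 → NEW=255, ERR=-40959293896829/549755813888
(3,0): OLD=1365205959/16777216 → NEW=0, ERR=1365205959/16777216
(3,1): OLD=16667048635/134217728 → NEW=0, ERR=16667048635/134217728
(3,2): OLD=169506004641/1073741824 → NEW=255, ERR=-104298160479/1073741824
(3,3): OLD=543432885239/4294967296 → NEW=0, ERR=543432885239/4294967296
(3,4): OLD=123308356042695/549755813888 → NEW=255, ERR=-16879376498745/549755813888
(3,5): OLD=677610092358597/4398046511104 → NEW=255, ERR=-443891767972923/4398046511104
(3,6): OLD=11130402074122587/70368744177664 → NEW=255, ERR=-6813627691181733/70368744177664
Target (3,6): original=230, with diffused error = 11130402074122587/70368744177664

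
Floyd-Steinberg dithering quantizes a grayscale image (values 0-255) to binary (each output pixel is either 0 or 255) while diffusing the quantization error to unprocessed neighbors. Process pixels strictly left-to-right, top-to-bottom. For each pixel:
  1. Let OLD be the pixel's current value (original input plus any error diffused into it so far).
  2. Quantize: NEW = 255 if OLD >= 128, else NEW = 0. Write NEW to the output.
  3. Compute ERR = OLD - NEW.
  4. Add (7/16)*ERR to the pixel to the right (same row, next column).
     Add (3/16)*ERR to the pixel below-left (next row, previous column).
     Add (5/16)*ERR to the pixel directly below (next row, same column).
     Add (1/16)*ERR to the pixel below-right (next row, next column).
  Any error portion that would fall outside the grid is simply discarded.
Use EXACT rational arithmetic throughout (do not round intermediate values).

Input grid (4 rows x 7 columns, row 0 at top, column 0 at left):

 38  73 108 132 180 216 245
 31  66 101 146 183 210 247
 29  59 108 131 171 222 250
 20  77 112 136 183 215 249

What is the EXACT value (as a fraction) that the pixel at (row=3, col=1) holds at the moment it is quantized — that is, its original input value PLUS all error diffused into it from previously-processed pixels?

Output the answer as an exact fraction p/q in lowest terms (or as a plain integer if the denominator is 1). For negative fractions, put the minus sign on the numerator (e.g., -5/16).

(0,0): OLD=38 → NEW=0, ERR=38
(0,1): OLD=717/8 → NEW=0, ERR=717/8
(0,2): OLD=18843/128 → NEW=255, ERR=-13797/128
(0,3): OLD=173757/2048 → NEW=0, ERR=173757/2048
(0,4): OLD=7114539/32768 → NEW=255, ERR=-1241301/32768
(0,5): OLD=104557101/524288 → NEW=255, ERR=-29136339/524288
(0,6): OLD=1851254587/8388608 → NEW=255, ERR=-287840453/8388608
(1,0): OLD=7639/128 → NEW=0, ERR=7639/128
(1,1): OLD=104737/1024 → NEW=0, ERR=104737/1024
(1,2): OLD=4376949/32768 → NEW=255, ERR=-3978891/32768
(1,3): OLD=13834609/131072 → NEW=0, ERR=13834609/131072
(1,4): OLD=1780253011/8388608 → NEW=255, ERR=-358842029/8388608
(1,5): OLD=11080813571/67108864 → NEW=255, ERR=-6031946749/67108864
(1,6): OLD=207747533773/1073741824 → NEW=255, ERR=-66056631347/1073741824
(2,0): OLD=1094907/16384 → NEW=0, ERR=1094907/16384
(2,1): OLD=53038521/524288 → NEW=0, ERR=53038521/524288
(2,2): OLD=1178568683/8388608 → NEW=255, ERR=-960526357/8388608
(2,3): OLD=6595395283/67108864 → NEW=0, ERR=6595395283/67108864
(2,4): OLD=102205708643/536870912 → NEW=255, ERR=-34696373917/536870912
(2,5): OLD=2601524310337/17179869184 → NEW=255, ERR=-1779342331583/17179869184
(2,6): OLD=49435371539415/274877906944 → NEW=255, ERR=-20658494731305/274877906944
(3,0): OLD=502072843/8388608 → NEW=0, ERR=502072843/8388608
(3,1): OLD=7885684975/67108864 → NEW=0, ERR=7885684975/67108864
Target (3,1): original=77, with diffused error = 7885684975/67108864

Answer: 7885684975/67108864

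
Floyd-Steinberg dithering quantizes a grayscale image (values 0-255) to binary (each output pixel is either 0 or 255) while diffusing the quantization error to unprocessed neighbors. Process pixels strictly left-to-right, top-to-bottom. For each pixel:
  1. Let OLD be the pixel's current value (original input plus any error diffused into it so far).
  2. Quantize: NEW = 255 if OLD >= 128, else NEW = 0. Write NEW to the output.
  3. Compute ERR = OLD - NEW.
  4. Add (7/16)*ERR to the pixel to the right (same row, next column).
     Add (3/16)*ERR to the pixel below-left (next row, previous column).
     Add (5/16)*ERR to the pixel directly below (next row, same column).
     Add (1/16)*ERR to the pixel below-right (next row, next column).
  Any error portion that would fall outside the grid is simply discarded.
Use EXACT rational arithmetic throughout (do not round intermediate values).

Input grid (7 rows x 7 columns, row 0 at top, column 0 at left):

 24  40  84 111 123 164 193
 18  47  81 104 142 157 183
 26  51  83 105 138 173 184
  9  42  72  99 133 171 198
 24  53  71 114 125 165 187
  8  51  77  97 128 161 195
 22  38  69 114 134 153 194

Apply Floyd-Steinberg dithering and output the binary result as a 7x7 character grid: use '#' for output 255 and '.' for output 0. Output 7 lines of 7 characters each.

(0,0): OLD=24 → NEW=0, ERR=24
(0,1): OLD=101/2 → NEW=0, ERR=101/2
(0,2): OLD=3395/32 → NEW=0, ERR=3395/32
(0,3): OLD=80597/512 → NEW=255, ERR=-49963/512
(0,4): OLD=657875/8192 → NEW=0, ERR=657875/8192
(0,5): OLD=26100933/131072 → NEW=255, ERR=-7322427/131072
(0,6): OLD=353493347/2097152 → NEW=255, ERR=-181280413/2097152
(1,0): OLD=1119/32 → NEW=0, ERR=1119/32
(1,1): OLD=25465/256 → NEW=0, ERR=25465/256
(1,2): OLD=1167629/8192 → NEW=255, ERR=-921331/8192
(1,3): OLD=1506969/32768 → NEW=0, ERR=1506969/32768
(1,4): OLD=357862907/2097152 → NEW=255, ERR=-176910853/2097152
(1,5): OLD=1534225227/16777216 → NEW=0, ERR=1534225227/16777216
(1,6): OLD=51674777861/268435456 → NEW=255, ERR=-16776263419/268435456
(2,0): OLD=227651/4096 → NEW=0, ERR=227651/4096
(2,1): OLD=11468657/131072 → NEW=0, ERR=11468657/131072
(2,2): OLD=211759443/2097152 → NEW=0, ERR=211759443/2097152
(2,3): OLD=2360584123/16777216 → NEW=255, ERR=-1917605957/16777216
(2,4): OLD=10959330459/134217728 → NEW=0, ERR=10959330459/134217728
(2,5): OLD=946224607353/4294967296 → NEW=255, ERR=-148992053127/4294967296
(2,6): OLD=10652099932127/68719476736 → NEW=255, ERR=-6871366635553/68719476736
(3,0): OLD=89704499/2097152 → NEW=0, ERR=89704499/2097152
(3,1): OLD=1853272919/16777216 → NEW=0, ERR=1853272919/16777216
(3,2): OLD=18242905605/134217728 → NEW=255, ERR=-15982615035/134217728
(3,3): OLD=17612233339/536870912 → NEW=0, ERR=17612233339/536870912
(3,4): OLD=10941585061939/68719476736 → NEW=255, ERR=-6581881505741/68719476736
(3,5): OLD=57510515423849/549755813888 → NEW=0, ERR=57510515423849/549755813888
(3,6): OLD=1850274378141751/8796093022208 → NEW=255, ERR=-392729342521289/8796093022208
(4,0): OLD=15590449661/268435456 → NEW=0, ERR=15590449661/268435456
(4,1): OLD=400614733497/4294967296 → NEW=0, ERR=400614733497/4294967296
(4,2): OLD=6023299044535/68719476736 → NEW=0, ERR=6023299044535/68719476736
(4,3): OLD=75425252400013/549755813888 → NEW=255, ERR=-64762480141427/549755813888
(4,4): OLD=286732739883527/4398046511104 → NEW=0, ERR=286732739883527/4398046511104
(4,5): OLD=29816116310607703/140737488355328 → NEW=255, ERR=-6071943220000937/140737488355328
(4,6): OLD=361887307165937041/2251799813685248 → NEW=255, ERR=-212321645323801199/2251799813685248
(5,0): OLD=2998835987259/68719476736 → NEW=0, ERR=2998835987259/68719476736
(5,1): OLD=65588587926985/549755813888 → NEW=0, ERR=65588587926985/549755813888
(5,2): OLD=617171242721823/4398046511104 → NEW=255, ERR=-504330617609697/4398046511104
(5,3): OLD=975322007404635/35184372088832 → NEW=0, ERR=975322007404635/35184372088832
(5,4): OLD=326621606164197721/2251799813685248 → NEW=255, ERR=-247587346325540519/2251799813685248
(5,5): OLD=1545805832511651241/18014398509481984 → NEW=0, ERR=1545805832511651241/18014398509481984
(5,6): OLD=57755489632053180871/288230376151711744 → NEW=255, ERR=-15743256286633313849/288230376151711744
(6,0): OLD=510233249759891/8796093022208 → NEW=0, ERR=510233249759891/8796093022208
(6,1): OLD=11524611640691471/140737488355328 → NEW=0, ERR=11524611640691471/140737488355328
(6,2): OLD=183848112409734669/2251799813685248 → NEW=0, ERR=183848112409734669/2251799813685248
(6,3): OLD=2352671687103365907/18014398509481984 → NEW=255, ERR=-2240999932814540013/18014398509481984
(6,4): OLD=2271144923366512461/36028797018963968 → NEW=0, ERR=2271144923366512461/36028797018963968
(6,5): OLD=877515593939278018429/4611686018427387904 → NEW=255, ERR=-298464340759705897091/4611686018427387904
(6,6): OLD=11361688806072988384155/73786976294838206464 → NEW=255, ERR=-7453990149110754264165/73786976294838206464
Row 0: ...#.##
Row 1: ..#.#.#
Row 2: ...#.##
Row 3: ..#.#.#
Row 4: ...#.##
Row 5: ..#.#.#
Row 6: ...#.##

Answer: ...#.##
..#.#.#
...#.##
..#.#.#
...#.##
..#.#.#
...#.##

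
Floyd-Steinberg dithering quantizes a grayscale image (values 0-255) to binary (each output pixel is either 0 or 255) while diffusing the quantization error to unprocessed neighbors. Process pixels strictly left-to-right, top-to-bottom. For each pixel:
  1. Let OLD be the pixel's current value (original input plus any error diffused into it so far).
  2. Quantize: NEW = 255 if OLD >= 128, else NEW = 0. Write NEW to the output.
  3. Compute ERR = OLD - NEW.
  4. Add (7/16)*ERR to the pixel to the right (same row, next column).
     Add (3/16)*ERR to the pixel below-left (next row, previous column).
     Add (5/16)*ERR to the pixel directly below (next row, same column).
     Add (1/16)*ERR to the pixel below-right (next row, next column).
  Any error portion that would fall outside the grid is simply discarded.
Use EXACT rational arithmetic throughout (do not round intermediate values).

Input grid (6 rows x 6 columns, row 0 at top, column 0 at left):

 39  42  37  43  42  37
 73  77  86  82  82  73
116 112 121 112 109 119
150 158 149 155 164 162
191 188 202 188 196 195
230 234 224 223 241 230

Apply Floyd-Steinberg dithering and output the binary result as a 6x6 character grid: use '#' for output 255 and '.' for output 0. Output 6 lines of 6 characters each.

(0,0): OLD=39 → NEW=0, ERR=39
(0,1): OLD=945/16 → NEW=0, ERR=945/16
(0,2): OLD=16087/256 → NEW=0, ERR=16087/256
(0,3): OLD=288737/4096 → NEW=0, ERR=288737/4096
(0,4): OLD=4773671/65536 → NEW=0, ERR=4773671/65536
(0,5): OLD=72213009/1048576 → NEW=0, ERR=72213009/1048576
(1,0): OLD=24643/256 → NEW=0, ERR=24643/256
(1,1): OLD=310869/2048 → NEW=255, ERR=-211371/2048
(1,2): OLD=5071993/65536 → NEW=0, ERR=5071993/65536
(1,3): OLD=40756357/262144 → NEW=255, ERR=-26090363/262144
(1,4): OLD=1317650927/16777216 → NEW=0, ERR=1317650927/16777216
(1,5): OLD=35818445273/268435456 → NEW=255, ERR=-32632596007/268435456
(2,0): OLD=4152695/32768 → NEW=0, ERR=4152695/32768
(2,1): OLD=163283469/1048576 → NEW=255, ERR=-104103411/1048576
(2,2): OLD=1285772391/16777216 → NEW=0, ERR=1285772391/16777216
(2,3): OLD=17983822319/134217728 → NEW=255, ERR=-16241698321/134217728
(2,4): OLD=221565413197/4294967296 → NEW=0, ERR=221565413197/4294967296
(2,5): OLD=7455286580715/68719476736 → NEW=0, ERR=7455286580715/68719476736
(3,0): OLD=2868703367/16777216 → NEW=255, ERR=-1409486713/16777216
(3,1): OLD=15100809595/134217728 → NEW=0, ERR=15100809595/134217728
(3,2): OLD=207530647393/1073741824 → NEW=255, ERR=-66273517727/1073741824
(3,3): OLD=7191042638051/68719476736 → NEW=0, ERR=7191042638051/68719476736
(3,4): OLD=131216274339587/549755813888 → NEW=255, ERR=-8971458201853/549755813888
(3,5): OLD=1688738698302541/8796093022208 → NEW=255, ERR=-554265022360499/8796093022208
(4,0): OLD=399092337033/2147483648 → NEW=255, ERR=-148515993207/2147483648
(4,1): OLD=6050028222709/34359738368 → NEW=255, ERR=-2711705061131/34359738368
(4,2): OLD=192234694709071/1099511627776 → NEW=255, ERR=-88140770373809/1099511627776
(4,3): OLD=3143936163414059/17592186044416 → NEW=255, ERR=-1342071277912021/17592186044416
(4,4): OLD=42854479958786011/281474976710656 → NEW=255, ERR=-28921639102431269/281474976710656
(4,5): OLD=582474663443199261/4503599627370496 → NEW=255, ERR=-565943241536277219/4503599627370496
(5,0): OLD=106427442554287/549755813888 → NEW=255, ERR=-33760289987153/549755813888
(5,1): OLD=2869592165148831/17592186044416 → NEW=255, ERR=-1616415276177249/17592186044416
(5,2): OLD=19634809697503173/140737488355328 → NEW=255, ERR=-16253249833105467/140737488355328
(5,3): OLD=560062562484193479/4503599627370496 → NEW=0, ERR=560062562484193479/4503599627370496
(5,4): OLD=2116398375072647047/9007199254740992 → NEW=255, ERR=-180437434886305913/9007199254740992
(5,5): OLD=25298506346602136371/144115188075855872 → NEW=255, ERR=-11450866612741110989/144115188075855872
Row 0: ......
Row 1: .#.#.#
Row 2: .#.#..
Row 3: #.#.##
Row 4: ######
Row 5: ###.##

Answer: ......
.#.#.#
.#.#..
#.#.##
######
###.##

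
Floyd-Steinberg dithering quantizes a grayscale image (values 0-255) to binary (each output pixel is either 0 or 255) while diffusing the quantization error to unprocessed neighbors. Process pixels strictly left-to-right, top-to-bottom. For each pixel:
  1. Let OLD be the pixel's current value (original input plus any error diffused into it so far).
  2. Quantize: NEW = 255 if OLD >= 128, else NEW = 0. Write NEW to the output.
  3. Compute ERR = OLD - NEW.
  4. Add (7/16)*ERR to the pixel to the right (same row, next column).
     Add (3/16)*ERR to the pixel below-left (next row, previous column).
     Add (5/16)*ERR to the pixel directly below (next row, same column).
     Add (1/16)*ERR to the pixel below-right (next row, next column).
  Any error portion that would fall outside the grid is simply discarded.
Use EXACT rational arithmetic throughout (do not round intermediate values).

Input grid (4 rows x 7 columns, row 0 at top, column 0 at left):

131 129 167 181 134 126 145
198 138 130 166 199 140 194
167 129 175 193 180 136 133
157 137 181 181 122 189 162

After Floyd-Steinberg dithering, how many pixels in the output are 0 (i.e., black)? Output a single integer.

(0,0): OLD=131 → NEW=255, ERR=-124
(0,1): OLD=299/4 → NEW=0, ERR=299/4
(0,2): OLD=12781/64 → NEW=255, ERR=-3539/64
(0,3): OLD=160571/1024 → NEW=255, ERR=-100549/1024
(0,4): OLD=1491613/16384 → NEW=0, ERR=1491613/16384
(0,5): OLD=43471435/262144 → NEW=255, ERR=-23375285/262144
(0,6): OLD=444547085/4194304 → NEW=0, ERR=444547085/4194304
(1,0): OLD=11089/64 → NEW=255, ERR=-5231/64
(1,1): OLD=55031/512 → NEW=0, ERR=55031/512
(1,2): OLD=2392131/16384 → NEW=255, ERR=-1785789/16384
(1,3): OLD=6635079/65536 → NEW=0, ERR=6635079/65536
(1,4): OLD=1043911349/4194304 → NEW=255, ERR=-25636171/4194304
(1,5): OLD=4530629573/33554432 → NEW=255, ERR=-4025750587/33554432
(1,6): OLD=90762549739/536870912 → NEW=255, ERR=-46139532821/536870912
(2,0): OLD=1323917/8192 → NEW=255, ERR=-765043/8192
(2,1): OLD=25214431/262144 → NEW=0, ERR=25214431/262144
(2,2): OLD=875437917/4194304 → NEW=255, ERR=-194109603/4194304
(2,3): OLD=6591199157/33554432 → NEW=255, ERR=-1965181003/33554432
(2,4): OLD=36587479493/268435456 → NEW=255, ERR=-31863561787/268435456
(2,5): OLD=258381164183/8589934592 → NEW=0, ERR=258381164183/8589934592
(2,6): OLD=15366294185105/137438953472 → NEW=0, ERR=15366294185105/137438953472
(3,0): OLD=611742141/4194304 → NEW=255, ERR=-457805379/4194304
(3,1): OLD=3516200185/33554432 → NEW=0, ERR=3516200185/33554432
(3,2): OLD=55677278203/268435456 → NEW=255, ERR=-12773763077/268435456
(3,3): OLD=125337949741/1073741824 → NEW=0, ERR=125337949741/1073741824
(3,4): OLD=18960364778941/137438953472 → NEW=255, ERR=-16086568356419/137438953472
(3,5): OLD=176732324429703/1099511627776 → NEW=255, ERR=-103643140653177/1099511627776
(3,6): OLD=2772156711042777/17592186044416 → NEW=255, ERR=-1713850730283303/17592186044416
Output grid:
  Row 0: #.##.#.  (3 black, running=3)
  Row 1: #.#.###  (2 black, running=5)
  Row 2: #.###..  (3 black, running=8)
  Row 3: #.#.###  (2 black, running=10)

Answer: 10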